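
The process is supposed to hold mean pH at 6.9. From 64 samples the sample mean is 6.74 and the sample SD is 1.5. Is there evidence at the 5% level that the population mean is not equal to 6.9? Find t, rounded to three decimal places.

H0: μ = 6.9; H1: μ ≠ 6.9 (one-sample t-test, two-sided).
t = (x̄ − μ₀)/(s/√n) = (6.74 − 6.9)/(1.5/√64) = -0.853
df = n − 1 = 63
Two-sided p-value ≈ 0.3967
Since p ≈ 0.3967 > α = 0.05, fail to reject H0; the evidence is not statistically significant.

-0.853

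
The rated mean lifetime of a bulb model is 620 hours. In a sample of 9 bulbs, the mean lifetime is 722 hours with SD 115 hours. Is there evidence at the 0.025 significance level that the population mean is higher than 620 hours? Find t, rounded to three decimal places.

2.661

H0: μ = 620; H1: μ > 620 (one-sample t-test, right-tailed).
t = (x̄ − μ₀)/(s/√n) = (722 − 620)/(115/√9) = 2.661
df = n − 1 = 8
p-value = P(T ≥ 2.661) ≈ 0.0144
Since p ≈ 0.0144 < α = 0.025, reject H0; the evidence is statistically significant.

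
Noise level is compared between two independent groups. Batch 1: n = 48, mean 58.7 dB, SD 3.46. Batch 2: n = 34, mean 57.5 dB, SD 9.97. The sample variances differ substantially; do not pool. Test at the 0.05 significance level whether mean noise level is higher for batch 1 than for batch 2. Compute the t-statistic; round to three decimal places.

Let group 1 = batch 1, group 2 = batch 2. H0: μ_1 = μ_2; H1: μ_1 > μ_2 (Welch's two-sample t-test, right-tailed).
t = (x̄_1 − x̄_2)/√(s_1²/n_1 + s_2²/n_2) = (58.7 − 57.5)/√(3.46²/48 + 9.97²/34) = 0.674
Welch–Satterthwaite df ≈ 38.67
p-value = P(T ≥ 0.674) ≈ 0.252
Since p ≈ 0.252 > α = 0.05, fail to reject H0; the evidence is not statistically significant.

0.674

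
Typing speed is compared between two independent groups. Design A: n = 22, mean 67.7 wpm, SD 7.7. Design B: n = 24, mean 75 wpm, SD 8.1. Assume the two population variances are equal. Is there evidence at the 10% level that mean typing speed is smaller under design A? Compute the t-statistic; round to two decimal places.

-3.13

Let group 1 = design A, group 2 = design B. H0: μ_1 = μ_2; H1: μ_1 < μ_2 (two-sample pooled-variance t-test, left-tailed).
s_p² = [(22−1)·7.7² + (24−1)·8.1²]/(22+24−2) = 62.5936
t = (67.7 − 75)/√[62.5936·(1/22 + 1/24)] = -3.13
df = n₁ + n₂ − 2 = 44
p-value = P(T ≤ -3.13) ≈ 0.0016
Since p ≈ 0.0016 < α = 0.1, reject H0; the evidence is statistically significant.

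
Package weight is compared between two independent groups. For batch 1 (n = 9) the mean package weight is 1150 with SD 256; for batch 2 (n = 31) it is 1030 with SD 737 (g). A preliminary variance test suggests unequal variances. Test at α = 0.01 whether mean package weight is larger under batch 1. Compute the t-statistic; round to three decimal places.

Let group 1 = batch 1, group 2 = batch 2. H0: μ_1 = μ_2; H1: μ_1 > μ_2 (Welch's two-sample t-test, right-tailed).
t = (x̄_1 − x̄_2)/√(s_1²/n_1 + s_2²/n_2) = (1150 − 1030)/√(256²/9 + 737²/31) = 0.762
Welch–Satterthwaite df ≈ 36.49
p-value = P(T ≥ 0.762) ≈ 0.225
Since p ≈ 0.225 > α = 0.01, fail to reject H0; the evidence is not statistically significant.

0.762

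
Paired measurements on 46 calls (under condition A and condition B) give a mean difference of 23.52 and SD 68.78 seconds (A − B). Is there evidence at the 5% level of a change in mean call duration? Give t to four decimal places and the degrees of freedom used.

t = 2.3193, df = 45

H0: μ_d = 0; H1: μ_d ≠ 0 (paired t-test on the differences, two-sided).
t = d̄/(s_d/√n) = 23.52/(68.78/√46) = 2.3193
df = n − 1 = 45
Two-sided p-value ≈ 0.025
Since p ≈ 0.025 < α = 0.05, reject H0; the data support H1.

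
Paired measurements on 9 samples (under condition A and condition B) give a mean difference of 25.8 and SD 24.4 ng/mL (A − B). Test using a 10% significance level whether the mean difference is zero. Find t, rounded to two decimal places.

3.17

H0: μ_d = 0; H1: μ_d ≠ 0 (paired t-test on the differences, two-sided).
t = d̄/(s_d/√n) = 25.8/(24.4/√9) = 3.17
df = n − 1 = 8
Two-sided p-value ≈ 0.0132
Since p ≈ 0.0132 < α = 0.1, reject H0; the evidence is statistically significant.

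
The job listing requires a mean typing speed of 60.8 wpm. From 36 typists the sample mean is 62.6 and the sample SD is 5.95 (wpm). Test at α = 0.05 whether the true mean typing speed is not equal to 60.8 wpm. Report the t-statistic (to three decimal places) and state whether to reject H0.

t = 1.815; fail to reject H0

H0: μ = 60.8; H1: μ ≠ 60.8 (one-sample t-test, two-sided).
t = (x̄ − μ₀)/(s/√n) = (62.6 − 60.8)/(5.95/√36) = 1.815
df = n − 1 = 35
Two-sided p-value ≈ 0.078
Since p ≈ 0.078 > α = 0.05, fail to reject H0; the data do not provide sufficient evidence against H0.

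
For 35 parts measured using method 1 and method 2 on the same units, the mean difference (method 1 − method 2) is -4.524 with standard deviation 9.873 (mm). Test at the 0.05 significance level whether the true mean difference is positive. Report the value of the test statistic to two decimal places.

-2.71

H0: μ_d = 0; H1: μ_d > 0 (paired t-test on the differences, right-tailed).
t = d̄/(s_d/√n) = -4.524/(9.873/√35) = -2.71
df = n − 1 = 34
p-value = P(T ≥ -2.71) ≈ 0.9948
Since p ≈ 0.9948 > α = 0.05, fail to reject H0; the data do not provide sufficient evidence against H0.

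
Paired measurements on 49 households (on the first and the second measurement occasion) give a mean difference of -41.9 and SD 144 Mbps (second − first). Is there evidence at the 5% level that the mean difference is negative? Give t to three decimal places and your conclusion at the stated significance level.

H0: μ_d = 0; H1: μ_d < 0 (paired t-test on the differences, left-tailed).
t = d̄/(s_d/√n) = -41.9/(144/√49) = -2.037
df = n − 1 = 48
p-value = P(T ≤ -2.037) ≈ 0.0236
Since p ≈ 0.0236 < α = 0.05, reject H0; the data support H1.

t = -2.037; reject H0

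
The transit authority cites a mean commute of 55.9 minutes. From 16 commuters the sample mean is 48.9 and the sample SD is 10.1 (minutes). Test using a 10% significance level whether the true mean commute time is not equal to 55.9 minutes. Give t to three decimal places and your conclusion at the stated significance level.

H0: μ = 55.9; H1: μ ≠ 55.9 (one-sample t-test, two-sided).
t = (x̄ − μ₀)/(s/√n) = (48.9 − 55.9)/(10.1/√16) = -2.772
df = n − 1 = 15
Two-sided p-value ≈ 0.014
Since p ≈ 0.014 < α = 0.1, reject H0; the data support H1.

t = -2.772; reject H0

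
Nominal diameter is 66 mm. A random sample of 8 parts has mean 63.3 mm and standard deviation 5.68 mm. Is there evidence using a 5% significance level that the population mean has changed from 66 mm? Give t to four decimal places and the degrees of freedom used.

H0: μ = 66; H1: μ ≠ 66 (one-sample t-test, two-sided).
t = (x̄ − μ₀)/(s/√n) = (63.3 − 66)/(5.68/√8) = -1.3445
df = n − 1 = 7
Two-sided p-value ≈ 0.2207
Since p ≈ 0.2207 > α = 0.05, fail to reject H0; the data do not provide sufficient evidence against H0.

t = -1.3445, df = 7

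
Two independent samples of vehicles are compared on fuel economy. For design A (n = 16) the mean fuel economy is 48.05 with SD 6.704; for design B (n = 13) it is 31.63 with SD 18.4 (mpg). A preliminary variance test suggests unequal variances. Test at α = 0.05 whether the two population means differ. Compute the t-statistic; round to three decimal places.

3.057

Let group 1 = design A, group 2 = design B. H0: μ_1 = μ_2; H1: μ_1 ≠ μ_2 (Welch's two-sample t-test, two-sided).
t = (x̄_1 − x̄_2)/√(s_1²/n_1 + s_2²/n_2) = (48.05 − 31.63)/√(6.704²/16 + 18.4²/13) = 3.057
Welch–Satterthwaite df ≈ 14.59
Two-sided p-value ≈ 0.0082
Since p ≈ 0.0082 < α = 0.05, reject H0; the evidence is statistically significant.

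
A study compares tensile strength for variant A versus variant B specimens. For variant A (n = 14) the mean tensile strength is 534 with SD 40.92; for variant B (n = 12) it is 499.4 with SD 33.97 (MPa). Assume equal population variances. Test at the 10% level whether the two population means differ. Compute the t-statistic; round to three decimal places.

2.321

Let group 1 = variant A, group 2 = variant B. H0: μ_1 = μ_2; H1: μ_1 ≠ μ_2 (two-sample pooled-variance t-test, two-sided).
s_p² = [(14−1)·40.92² + (12−1)·33.97²]/(14+12−2) = 1435.89
t = (534 − 499.4)/√[1435.89·(1/14 + 1/12)] = 2.321
df = n₁ + n₂ − 2 = 24
Two-sided p-value ≈ 0.029
Since p ≈ 0.029 < α = 0.1, reject H0; the evidence is statistically significant.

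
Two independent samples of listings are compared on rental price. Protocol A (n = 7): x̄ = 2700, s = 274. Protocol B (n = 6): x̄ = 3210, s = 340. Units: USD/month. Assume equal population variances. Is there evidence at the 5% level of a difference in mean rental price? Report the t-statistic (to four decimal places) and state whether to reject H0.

t = -2.9980; reject H0

Let group 1 = protocol A, group 2 = protocol B. H0: μ_1 = μ_2; H1: μ_1 ≠ μ_2 (two-sample pooled-variance t-test, two-sided).
s_p² = [(7−1)·274² + (6−1)·340²]/(7+6−2) = 93496
t = (2700 − 3210)/√[93496·(1/7 + 1/6)] = -2.9980
df = n₁ + n₂ − 2 = 11
Two-sided p-value ≈ 0.0121
Since p ≈ 0.0121 < α = 0.05, reject H0; the data support H1.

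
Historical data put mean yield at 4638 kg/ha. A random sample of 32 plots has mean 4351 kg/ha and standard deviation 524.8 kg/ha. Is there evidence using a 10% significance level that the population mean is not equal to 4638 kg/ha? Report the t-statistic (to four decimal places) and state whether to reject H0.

H0: μ = 4638; H1: μ ≠ 4638 (one-sample t-test, two-sided).
t = (x̄ − μ₀)/(s/√n) = (4351 − 4638)/(524.8/√32) = -3.0936
df = n − 1 = 31
Two-sided p-value ≈ 0.0042
Since p ≈ 0.0042 < α = 0.1, reject H0; the evidence is statistically significant.

t = -3.0936; reject H0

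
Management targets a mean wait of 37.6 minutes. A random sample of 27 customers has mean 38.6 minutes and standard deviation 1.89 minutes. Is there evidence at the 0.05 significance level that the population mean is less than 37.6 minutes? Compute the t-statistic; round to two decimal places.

2.75

H0: μ = 37.6; H1: μ < 37.6 (one-sample t-test, left-tailed).
t = (x̄ − μ₀)/(s/√n) = (38.6 − 37.6)/(1.89/√27) = 2.75
df = n − 1 = 26
p-value = P(T ≤ 2.75) ≈ 0.995
Since p ≈ 0.995 > α = 0.05, fail to reject H0; the data do not provide sufficient evidence against H0.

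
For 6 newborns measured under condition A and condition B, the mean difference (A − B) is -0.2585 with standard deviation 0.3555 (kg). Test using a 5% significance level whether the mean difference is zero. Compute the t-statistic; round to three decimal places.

H0: μ_d = 0; H1: μ_d ≠ 0 (paired t-test on the differences, two-sided).
t = d̄/(s_d/√n) = -0.2585/(0.3555/√6) = -1.781
df = n − 1 = 5
Two-sided p-value ≈ 0.135
Since p ≈ 0.135 > α = 0.05, fail to reject H0; the evidence is not statistically significant.

-1.781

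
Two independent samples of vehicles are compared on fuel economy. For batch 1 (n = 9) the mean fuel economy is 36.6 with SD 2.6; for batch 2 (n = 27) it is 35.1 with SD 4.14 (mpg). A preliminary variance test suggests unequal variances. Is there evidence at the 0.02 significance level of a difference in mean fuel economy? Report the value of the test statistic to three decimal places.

Let group 1 = batch 1, group 2 = batch 2. H0: μ_1 = μ_2; H1: μ_1 ≠ μ_2 (Welch's two-sample t-test, two-sided).
t = (x̄_1 − x̄_2)/√(s_1²/n_1 + s_2²/n_2) = (36.6 − 35.1)/√(2.6²/9 + 4.14²/27) = 1.274
Welch–Satterthwaite df ≈ 22.33
Two-sided p-value ≈ 0.216
Since p ≈ 0.216 > α = 0.02, fail to reject H0; the data do not provide sufficient evidence against H0.

1.274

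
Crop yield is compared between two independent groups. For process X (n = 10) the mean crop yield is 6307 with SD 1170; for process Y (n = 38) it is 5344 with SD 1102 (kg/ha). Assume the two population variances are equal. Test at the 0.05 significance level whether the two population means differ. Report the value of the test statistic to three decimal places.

Let group 1 = process X, group 2 = process Y. H0: μ_1 = μ_2; H1: μ_1 ≠ μ_2 (two-sample pooled-variance t-test, two-sided).
s_p² = [(10−1)·1170² + (38−1)·1102²]/(10+38−2) = 1244630
t = (6307 − 5344)/√[1244630·(1/10 + 1/38)] = 2.429
df = n₁ + n₂ − 2 = 46
Two-sided p-value ≈ 0.019
Since p ≈ 0.019 < α = 0.05, reject H0; the evidence is statistically significant.

2.429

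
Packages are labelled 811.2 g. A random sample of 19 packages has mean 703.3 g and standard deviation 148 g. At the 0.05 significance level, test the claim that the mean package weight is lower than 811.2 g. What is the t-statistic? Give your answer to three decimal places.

-3.178

H0: μ = 811.2; H1: μ < 811.2 (one-sample t-test, left-tailed).
t = (x̄ − μ₀)/(s/√n) = (703.3 − 811.2)/(148/√19) = -3.178
df = n − 1 = 18
p-value = P(T ≤ -3.178) ≈ 0.003
Since p ≈ 0.003 < α = 0.05, reject H0; the evidence is statistically significant.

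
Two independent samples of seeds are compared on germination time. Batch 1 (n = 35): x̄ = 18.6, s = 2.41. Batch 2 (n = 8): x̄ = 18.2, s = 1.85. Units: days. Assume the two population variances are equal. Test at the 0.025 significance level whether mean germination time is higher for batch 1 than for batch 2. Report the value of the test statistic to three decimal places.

Let group 1 = batch 1, group 2 = batch 2. H0: μ_1 = μ_2; H1: μ_1 > μ_2 (two-sample pooled-variance t-test, right-tailed).
s_p² = [(35−1)·2.41² + (8−1)·1.85²]/(35+8−2) = 5.4008
t = (18.6 − 18.2)/√[5.4008·(1/35 + 1/8)] = 0.439
df = n₁ + n₂ − 2 = 41
p-value = P(T ≥ 0.439) ≈ 0.3314
Since p ≈ 0.3314 > α = 0.025, fail to reject H0; the evidence is not statistically significant.

0.439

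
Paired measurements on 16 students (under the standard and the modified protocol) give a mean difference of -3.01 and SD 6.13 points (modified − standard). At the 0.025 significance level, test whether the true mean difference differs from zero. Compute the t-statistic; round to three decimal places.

-1.964

H0: μ_d = 0; H1: μ_d ≠ 0 (paired t-test on the differences, two-sided).
t = d̄/(s_d/√n) = -3.01/(6.13/√16) = -1.964
df = n − 1 = 15
Two-sided p-value ≈ 0.0683
Since p ≈ 0.0683 > α = 0.025, fail to reject H0; the data do not provide sufficient evidence against H0.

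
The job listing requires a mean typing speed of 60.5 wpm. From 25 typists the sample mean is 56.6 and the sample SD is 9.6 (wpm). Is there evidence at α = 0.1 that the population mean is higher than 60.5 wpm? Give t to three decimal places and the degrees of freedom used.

t = -2.031, df = 24

H0: μ = 60.5; H1: μ > 60.5 (one-sample t-test, right-tailed).
t = (x̄ − μ₀)/(s/√n) = (56.6 − 60.5)/(9.6/√25) = -2.031
df = n − 1 = 24
p-value = P(T ≥ -2.031) ≈ 0.9733
Since p ≈ 0.9733 > α = 0.1, fail to reject H0; the data do not provide sufficient evidence against H0.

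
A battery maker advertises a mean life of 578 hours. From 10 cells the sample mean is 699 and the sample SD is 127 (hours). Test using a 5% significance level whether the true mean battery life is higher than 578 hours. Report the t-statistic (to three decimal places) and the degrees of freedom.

t = 3.013, df = 9

H0: μ = 578; H1: μ > 578 (one-sample t-test, right-tailed).
t = (x̄ − μ₀)/(s/√n) = (699 − 578)/(127/√10) = 3.013
df = n − 1 = 9
p-value = P(T ≥ 3.013) ≈ 0.007
Since p ≈ 0.007 < α = 0.05, reject H0; the evidence is statistically significant.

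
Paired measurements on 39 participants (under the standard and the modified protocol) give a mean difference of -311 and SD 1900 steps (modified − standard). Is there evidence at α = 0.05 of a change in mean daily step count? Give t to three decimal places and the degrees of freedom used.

t = -1.022, df = 38

H0: μ_d = 0; H1: μ_d ≠ 0 (paired t-test on the differences, two-sided).
t = d̄/(s_d/√n) = -311/(1900/√39) = -1.022
df = n − 1 = 38
Two-sided p-value ≈ 0.313
Since p ≈ 0.313 > α = 0.05, fail to reject H0; the evidence is not statistically significant.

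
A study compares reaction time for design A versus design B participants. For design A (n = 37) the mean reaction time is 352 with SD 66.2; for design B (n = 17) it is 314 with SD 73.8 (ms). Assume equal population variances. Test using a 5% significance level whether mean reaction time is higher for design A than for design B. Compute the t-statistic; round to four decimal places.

1.8898

Let group 1 = design A, group 2 = design B. H0: μ_1 = μ_2; H1: μ_1 > μ_2 (two-sample pooled-variance t-test, right-tailed).
s_p² = [(37−1)·66.2² + (17−1)·73.8²]/(37+17−2) = 4709.82
t = (352 − 314)/√[4709.82·(1/37 + 1/17)] = 1.8898
df = n₁ + n₂ − 2 = 52
p-value = P(T ≥ 1.8898) ≈ 0.032
Since p ≈ 0.032 < α = 0.05, reject H0; the data support H1.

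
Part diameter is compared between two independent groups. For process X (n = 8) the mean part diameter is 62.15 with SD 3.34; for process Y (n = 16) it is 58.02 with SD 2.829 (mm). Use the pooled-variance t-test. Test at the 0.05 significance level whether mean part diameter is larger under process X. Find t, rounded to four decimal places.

3.1782

Let group 1 = process X, group 2 = process Y. H0: μ_1 = μ_2; H1: μ_1 > μ_2 (two-sample pooled-variance t-test, right-tailed).
s_p² = [(8−1)·3.34² + (16−1)·2.829²]/(8+16−2) = 9.00626
t = (62.15 − 58.02)/√[9.00626·(1/8 + 1/16)] = 3.1782
df = n₁ + n₂ − 2 = 22
p-value = P(T ≥ 3.1782) ≈ 0.0022
Since p ≈ 0.0022 < α = 0.05, reject H0; the evidence is statistically significant.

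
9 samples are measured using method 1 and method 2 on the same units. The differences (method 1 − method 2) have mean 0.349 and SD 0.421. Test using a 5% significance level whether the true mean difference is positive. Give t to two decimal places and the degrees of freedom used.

H0: μ_d = 0; H1: μ_d > 0 (paired t-test on the differences, right-tailed).
t = d̄/(s_d/√n) = 0.349/(0.421/√9) = 2.49
df = n − 1 = 8
p-value = P(T ≥ 2.49) ≈ 0.019
Since p ≈ 0.019 < α = 0.05, reject H0; the evidence is statistically significant.

t = 2.49, df = 8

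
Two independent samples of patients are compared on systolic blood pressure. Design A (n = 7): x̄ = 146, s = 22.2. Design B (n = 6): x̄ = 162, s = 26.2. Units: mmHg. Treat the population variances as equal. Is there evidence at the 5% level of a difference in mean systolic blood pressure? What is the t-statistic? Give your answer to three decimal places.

-1.193

Let group 1 = design A, group 2 = design B. H0: μ_1 = μ_2; H1: μ_1 ≠ μ_2 (two-sample pooled-variance t-test, two-sided).
s_p² = [(7−1)·22.2² + (6−1)·26.2²]/(7+6−2) = 580.84
t = (146 − 162)/√[580.84·(1/7 + 1/6)] = -1.193
df = n₁ + n₂ − 2 = 11
Two-sided p-value ≈ 0.2579
Since p ≈ 0.2579 > α = 0.05, fail to reject H0; the data do not provide sufficient evidence against H0.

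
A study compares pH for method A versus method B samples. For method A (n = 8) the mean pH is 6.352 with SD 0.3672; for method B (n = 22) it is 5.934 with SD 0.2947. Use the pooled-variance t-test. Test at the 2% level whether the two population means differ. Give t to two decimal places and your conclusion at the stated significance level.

t = 3.22; reject H0

Let group 1 = method A, group 2 = method B. H0: μ_1 = μ_2; H1: μ_1 ≠ μ_2 (two-sample pooled-variance t-test, two-sided).
s_p² = [(8−1)·0.3672² + (22−1)·0.2947²]/(8+22−2) = 0.098845
t = (6.352 − 5.934)/√[0.098845·(1/8 + 1/22)] = 3.22
df = n₁ + n₂ − 2 = 28
Two-sided p-value ≈ 0.003
Since p ≈ 0.003 < α = 0.02, reject H0; the data support H1.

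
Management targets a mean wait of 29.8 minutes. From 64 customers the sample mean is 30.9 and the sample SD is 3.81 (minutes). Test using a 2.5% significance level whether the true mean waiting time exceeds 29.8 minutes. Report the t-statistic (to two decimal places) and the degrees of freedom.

H0: μ = 29.8; H1: μ > 29.8 (one-sample t-test, right-tailed).
t = (x̄ − μ₀)/(s/√n) = (30.9 − 29.8)/(3.81/√64) = 2.31
df = n − 1 = 63
p-value = P(T ≥ 2.31) ≈ 0.012
Since p ≈ 0.012 < α = 0.025, reject H0; the data support H1.

t = 2.31, df = 63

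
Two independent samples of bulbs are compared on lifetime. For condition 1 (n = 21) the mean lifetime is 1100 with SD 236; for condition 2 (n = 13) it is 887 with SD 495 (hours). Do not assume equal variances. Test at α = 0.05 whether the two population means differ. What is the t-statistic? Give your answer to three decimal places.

1.453

Let group 1 = condition 1, group 2 = condition 2. H0: μ_1 = μ_2; H1: μ_1 ≠ μ_2 (Welch's two-sample t-test, two-sided).
t = (x̄_1 − x̄_2)/√(s_1²/n_1 + s_2²/n_2) = (1100 − 887)/√(236²/21 + 495²/13) = 1.453
Welch–Satterthwaite df ≈ 15.43
Two-sided p-value ≈ 0.166
Since p ≈ 0.166 > α = 0.05, fail to reject H0; the data do not provide sufficient evidence against H0.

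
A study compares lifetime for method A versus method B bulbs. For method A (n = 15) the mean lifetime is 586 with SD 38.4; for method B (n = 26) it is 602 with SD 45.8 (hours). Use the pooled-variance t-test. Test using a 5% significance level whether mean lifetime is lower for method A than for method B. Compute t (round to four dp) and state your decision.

Let group 1 = method A, group 2 = method B. H0: μ_1 = μ_2; H1: μ_1 < μ_2 (two-sample pooled-variance t-test, left-tailed).
s_p² = [(15−1)·38.4² + (26−1)·45.8²]/(15+26−2) = 1873.97
t = (586 − 602)/√[1873.97·(1/15 + 1/26)] = -1.1399
df = n₁ + n₂ − 2 = 39
p-value = P(T ≤ -1.1399) ≈ 0.131
Since p ≈ 0.131 > α = 0.05, fail to reject H0; the evidence is not statistically significant.

t = -1.1399; fail to reject H0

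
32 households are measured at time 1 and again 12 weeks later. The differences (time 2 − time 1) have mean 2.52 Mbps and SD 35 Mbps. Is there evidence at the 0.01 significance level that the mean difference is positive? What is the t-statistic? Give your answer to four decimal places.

H0: μ_d = 0; H1: μ_d > 0 (paired t-test on the differences, right-tailed).
t = d̄/(s_d/√n) = 2.52/(35/√32) = 0.4073
df = n − 1 = 31
p-value = P(T ≥ 0.4073) ≈ 0.343
Since p ≈ 0.343 > α = 0.01, fail to reject H0; the data do not provide sufficient evidence against H0.

0.4073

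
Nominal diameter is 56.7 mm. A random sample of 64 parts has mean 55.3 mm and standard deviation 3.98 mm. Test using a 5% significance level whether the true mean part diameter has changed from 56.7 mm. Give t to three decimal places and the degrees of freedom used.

t = -2.814, df = 63

H0: μ = 56.7; H1: μ ≠ 56.7 (one-sample t-test, two-sided).
t = (x̄ − μ₀)/(s/√n) = (55.3 − 56.7)/(3.98/√64) = -2.814
df = n − 1 = 63
Two-sided p-value ≈ 0.007
Since p ≈ 0.007 < α = 0.05, reject H0; the data support H1.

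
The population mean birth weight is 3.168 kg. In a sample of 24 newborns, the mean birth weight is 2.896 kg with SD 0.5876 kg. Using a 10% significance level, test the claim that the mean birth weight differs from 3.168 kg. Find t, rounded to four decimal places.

H0: μ = 3.168; H1: μ ≠ 3.168 (one-sample t-test, two-sided).
t = (x̄ − μ₀)/(s/√n) = (2.896 − 3.168)/(0.5876/√24) = -2.2677
df = n − 1 = 23
Two-sided p-value ≈ 0.033
Since p ≈ 0.033 < α = 0.1, reject H0; the evidence is statistically significant.

-2.2677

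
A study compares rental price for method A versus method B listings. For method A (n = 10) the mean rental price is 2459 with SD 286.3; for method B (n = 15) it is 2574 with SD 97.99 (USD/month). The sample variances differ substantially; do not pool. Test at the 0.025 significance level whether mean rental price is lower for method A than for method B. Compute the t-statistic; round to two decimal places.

-1.22

Let group 1 = method A, group 2 = method B. H0: μ_1 = μ_2; H1: μ_1 < μ_2 (Welch's two-sample t-test, left-tailed).
t = (x̄_1 − x̄_2)/√(s_1²/n_1 + s_2²/n_2) = (2459 − 2574)/√(286.3²/10 + 97.99²/15) = -1.22
Welch–Satterthwaite df ≈ 10.42
p-value = P(T ≤ -1.22) ≈ 0.124
Since p ≈ 0.124 > α = 0.025, fail to reject H0; the data do not provide sufficient evidence against H0.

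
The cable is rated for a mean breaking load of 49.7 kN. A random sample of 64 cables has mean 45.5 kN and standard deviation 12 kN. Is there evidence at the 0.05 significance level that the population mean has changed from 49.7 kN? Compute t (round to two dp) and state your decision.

t = -2.80; reject H0

H0: μ = 49.7; H1: μ ≠ 49.7 (one-sample t-test, two-sided).
t = (x̄ − μ₀)/(s/√n) = (45.5 − 49.7)/(12/√64) = -2.80
df = n − 1 = 63
Two-sided p-value ≈ 0.007
Since p ≈ 0.007 < α = 0.05, reject H0; the data support H1.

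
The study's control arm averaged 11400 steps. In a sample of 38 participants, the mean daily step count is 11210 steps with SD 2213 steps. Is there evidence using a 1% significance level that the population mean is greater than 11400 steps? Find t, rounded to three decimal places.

H0: μ = 11400; H1: μ > 11400 (one-sample t-test, right-tailed).
t = (x̄ − μ₀)/(s/√n) = (11210 − 11400)/(2213/√38) = -0.529
df = n − 1 = 37
p-value = P(T ≥ -0.529) ≈ 0.700
Since p ≈ 0.700 > α = 0.01, fail to reject H0; the data do not provide sufficient evidence against H0.

-0.529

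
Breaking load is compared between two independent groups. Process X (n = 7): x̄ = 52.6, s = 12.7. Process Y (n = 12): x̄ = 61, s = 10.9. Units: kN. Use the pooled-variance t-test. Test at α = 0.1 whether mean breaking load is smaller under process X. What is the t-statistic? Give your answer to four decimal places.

Let group 1 = process X, group 2 = process Y. H0: μ_1 = μ_2; H1: μ_1 < μ_2 (two-sample pooled-variance t-test, left-tailed).
s_p² = [(7−1)·12.7² + (12−1)·10.9²]/(7+12−2) = 133.803
t = (52.6 − 61)/√[133.803·(1/7 + 1/12)] = -1.5269
df = n₁ + n₂ − 2 = 17
p-value = P(T ≤ -1.5269) ≈ 0.0726
Since p ≈ 0.0726 < α = 0.1, reject H0; the data support H1.

-1.5269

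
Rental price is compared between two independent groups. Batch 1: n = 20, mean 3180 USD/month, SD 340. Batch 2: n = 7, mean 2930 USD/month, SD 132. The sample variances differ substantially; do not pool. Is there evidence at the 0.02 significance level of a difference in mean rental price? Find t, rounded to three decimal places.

2.749

Let group 1 = batch 1, group 2 = batch 2. H0: μ_1 = μ_2; H1: μ_1 ≠ μ_2 (Welch's two-sample t-test, two-sided).
t = (x̄_1 − x̄_2)/√(s_1²/n_1 + s_2²/n_2) = (3180 − 2930)/√(340²/20 + 132²/7) = 2.749
Welch–Satterthwaite df ≈ 24.50
Two-sided p-value ≈ 0.011
Since p ≈ 0.011 < α = 0.02, reject H0; the data support H1.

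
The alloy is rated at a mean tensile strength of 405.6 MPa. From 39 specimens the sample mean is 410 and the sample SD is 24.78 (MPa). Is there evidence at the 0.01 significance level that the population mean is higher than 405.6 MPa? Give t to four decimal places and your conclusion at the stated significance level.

t = 1.1089; fail to reject H0

H0: μ = 405.6; H1: μ > 405.6 (one-sample t-test, right-tailed).
t = (x̄ − μ₀)/(s/√n) = (410 − 405.6)/(24.78/√39) = 1.1089
df = n − 1 = 38
p-value = P(T ≥ 1.1089) ≈ 0.1372
Since p ≈ 0.1372 > α = 0.01, fail to reject H0; the evidence is not statistically significant.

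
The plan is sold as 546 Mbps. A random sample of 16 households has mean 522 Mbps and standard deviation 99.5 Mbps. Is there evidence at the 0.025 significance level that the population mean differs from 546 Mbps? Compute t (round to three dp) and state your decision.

H0: μ = 546; H1: μ ≠ 546 (one-sample t-test, two-sided).
t = (x̄ − μ₀)/(s/√n) = (522 − 546)/(99.5/√16) = -0.965
df = n − 1 = 15
Two-sided p-value ≈ 0.3499
Since p ≈ 0.3499 > α = 0.025, fail to reject H0; the data do not provide sufficient evidence against H0.

t = -0.965; fail to reject H0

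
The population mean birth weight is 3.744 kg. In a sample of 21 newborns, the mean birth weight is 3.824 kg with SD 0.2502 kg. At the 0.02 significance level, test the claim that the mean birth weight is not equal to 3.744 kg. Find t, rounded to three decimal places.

1.465

H0: μ = 3.744; H1: μ ≠ 3.744 (one-sample t-test, two-sided).
t = (x̄ − μ₀)/(s/√n) = (3.824 − 3.744)/(0.2502/√21) = 1.465
df = n − 1 = 20
Two-sided p-value ≈ 0.1584
Since p ≈ 0.1584 > α = 0.02, fail to reject H0; the data do not provide sufficient evidence against H0.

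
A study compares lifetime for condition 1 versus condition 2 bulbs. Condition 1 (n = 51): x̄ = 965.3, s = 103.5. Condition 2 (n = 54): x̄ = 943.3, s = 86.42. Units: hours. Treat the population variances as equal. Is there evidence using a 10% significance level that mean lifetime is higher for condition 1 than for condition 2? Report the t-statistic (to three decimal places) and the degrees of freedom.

t = 1.185, df = 103

Let group 1 = condition 1, group 2 = condition 2. H0: μ_1 = μ_2; H1: μ_1 > μ_2 (two-sample pooled-variance t-test, right-tailed).
s_p² = [(51−1)·103.5² + (54−1)·86.42²]/(51+54−2) = 9043.09
t = (965.3 − 943.3)/√[9043.09·(1/51 + 1/54)] = 1.185
df = n₁ + n₂ − 2 = 103
p-value = P(T ≥ 1.185) ≈ 0.1194
Since p ≈ 0.1194 > α = 0.1, fail to reject H0; the evidence is not statistically significant.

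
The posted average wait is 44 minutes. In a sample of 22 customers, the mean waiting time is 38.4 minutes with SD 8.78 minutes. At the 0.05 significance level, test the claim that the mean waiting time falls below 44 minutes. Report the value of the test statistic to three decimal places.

-2.992

H0: μ = 44; H1: μ < 44 (one-sample t-test, left-tailed).
t = (x̄ − μ₀)/(s/√n) = (38.4 − 44)/(8.78/√22) = -2.992
df = n − 1 = 21
p-value = P(T ≤ -2.992) ≈ 0.003
Since p ≈ 0.003 < α = 0.05, reject H0; the data support H1.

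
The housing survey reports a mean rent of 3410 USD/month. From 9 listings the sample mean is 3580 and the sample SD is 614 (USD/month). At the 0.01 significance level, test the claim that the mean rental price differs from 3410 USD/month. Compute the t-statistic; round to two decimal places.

H0: μ = 3410; H1: μ ≠ 3410 (one-sample t-test, two-sided).
t = (x̄ − μ₀)/(s/√n) = (3580 − 3410)/(614/√9) = 0.83
df = n − 1 = 8
Two-sided p-value ≈ 0.4303
Since p ≈ 0.4303 > α = 0.01, fail to reject H0; the data do not provide sufficient evidence against H0.

0.83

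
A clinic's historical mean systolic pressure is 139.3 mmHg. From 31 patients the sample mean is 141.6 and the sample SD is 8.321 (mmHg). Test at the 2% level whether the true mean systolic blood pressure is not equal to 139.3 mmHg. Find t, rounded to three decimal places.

H0: μ = 139.3; H1: μ ≠ 139.3 (one-sample t-test, two-sided).
t = (x̄ − μ₀)/(s/√n) = (141.6 − 139.3)/(8.321/√31) = 1.539
df = n − 1 = 30
Two-sided p-value ≈ 0.1343
Since p ≈ 0.1343 > α = 0.02, fail to reject H0; the evidence is not statistically significant.

1.539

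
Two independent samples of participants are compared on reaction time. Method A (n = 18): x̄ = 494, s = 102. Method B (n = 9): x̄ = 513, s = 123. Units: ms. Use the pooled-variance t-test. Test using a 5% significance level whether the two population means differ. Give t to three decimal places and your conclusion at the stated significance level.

t = -0.426; fail to reject H0

Let group 1 = method A, group 2 = method B. H0: μ_1 = μ_2; H1: μ_1 ≠ μ_2 (two-sample pooled-variance t-test, two-sided).
s_p² = [(18−1)·102² + (9−1)·123²]/(18+9−2) = 11916
t = (494 − 513)/√[11916·(1/18 + 1/9)] = -0.426
df = n₁ + n₂ − 2 = 25
Two-sided p-value ≈ 0.6735
Since p ≈ 0.6735 > α = 0.05, fail to reject H0; the data do not provide sufficient evidence against H0.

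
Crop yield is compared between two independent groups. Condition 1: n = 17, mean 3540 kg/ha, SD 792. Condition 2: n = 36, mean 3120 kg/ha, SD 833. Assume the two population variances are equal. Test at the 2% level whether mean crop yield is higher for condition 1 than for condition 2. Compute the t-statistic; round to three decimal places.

1.740

Let group 1 = condition 1, group 2 = condition 2. H0: μ_1 = μ_2; H1: μ_1 > μ_2 (two-sample pooled-variance t-test, right-tailed).
s_p² = [(17−1)·792² + (36−1)·833²]/(17+36−2) = 672987
t = (3540 − 3120)/√[672987·(1/17 + 1/36)] = 1.740
df = n₁ + n₂ − 2 = 51
p-value = P(T ≥ 1.740) ≈ 0.0440
Since p ≈ 0.0440 > α = 0.02, fail to reject H0; the data do not provide sufficient evidence against H0.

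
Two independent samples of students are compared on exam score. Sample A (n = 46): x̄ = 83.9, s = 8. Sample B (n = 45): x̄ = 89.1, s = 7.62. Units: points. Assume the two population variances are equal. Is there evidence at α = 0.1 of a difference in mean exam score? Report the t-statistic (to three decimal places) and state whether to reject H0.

t = -3.174; reject H0

Let group 1 = sample A, group 2 = sample B. H0: μ_1 = μ_2; H1: μ_1 ≠ μ_2 (two-sample pooled-variance t-test, two-sided).
s_p² = [(46−1)·8² + (45−1)·7.62²]/(46+45−2) = 61.0655
t = (83.9 − 89.1)/√[61.0655·(1/46 + 1/45)] = -3.174
df = n₁ + n₂ − 2 = 89
Two-sided p-value ≈ 0.0021
Since p ≈ 0.0021 < α = 0.1, reject H0; the data support H1.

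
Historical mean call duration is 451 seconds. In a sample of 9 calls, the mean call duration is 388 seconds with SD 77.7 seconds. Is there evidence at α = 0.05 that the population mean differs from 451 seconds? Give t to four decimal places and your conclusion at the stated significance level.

H0: μ = 451; H1: μ ≠ 451 (one-sample t-test, two-sided).
t = (x̄ − μ₀)/(s/√n) = (388 − 451)/(77.7/√9) = -2.4324
df = n − 1 = 8
Two-sided p-value ≈ 0.041
Since p ≈ 0.041 < α = 0.05, reject H0; the evidence is statistically significant.

t = -2.4324; reject H0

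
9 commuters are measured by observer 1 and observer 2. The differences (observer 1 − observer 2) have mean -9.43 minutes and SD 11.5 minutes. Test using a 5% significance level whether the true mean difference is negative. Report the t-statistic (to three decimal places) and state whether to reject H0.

t = -2.460; reject H0

H0: μ_d = 0; H1: μ_d < 0 (paired t-test on the differences, left-tailed).
t = d̄/(s_d/√n) = -9.43/(11.5/√9) = -2.460
df = n − 1 = 8
p-value = P(T ≤ -2.460) ≈ 0.020
Since p ≈ 0.020 < α = 0.05, reject H0; the data support H1.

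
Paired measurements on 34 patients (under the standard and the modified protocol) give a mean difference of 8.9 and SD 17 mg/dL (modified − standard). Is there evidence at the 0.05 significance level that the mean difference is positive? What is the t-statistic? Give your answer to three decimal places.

3.053

H0: μ_d = 0; H1: μ_d > 0 (paired t-test on the differences, right-tailed).
t = d̄/(s_d/√n) = 8.9/(17/√34) = 3.053
df = n − 1 = 33
p-value = P(T ≥ 3.053) ≈ 0.0022
Since p ≈ 0.0022 < α = 0.05, reject H0; the evidence is statistically significant.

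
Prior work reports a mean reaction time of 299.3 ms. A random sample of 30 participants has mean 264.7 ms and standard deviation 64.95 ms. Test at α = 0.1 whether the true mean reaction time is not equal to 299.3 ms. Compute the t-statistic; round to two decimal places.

-2.92

H0: μ = 299.3; H1: μ ≠ 299.3 (one-sample t-test, two-sided).
t = (x̄ − μ₀)/(s/√n) = (264.7 − 299.3)/(64.95/√30) = -2.92
df = n − 1 = 29
Two-sided p-value ≈ 0.007
Since p ≈ 0.007 < α = 0.1, reject H0; the data support H1.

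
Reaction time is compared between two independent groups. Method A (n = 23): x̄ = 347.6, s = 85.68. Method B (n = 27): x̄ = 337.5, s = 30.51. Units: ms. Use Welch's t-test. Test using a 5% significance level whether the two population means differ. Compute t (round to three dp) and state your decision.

t = 0.537; fail to reject H0

Let group 1 = method A, group 2 = method B. H0: μ_1 = μ_2; H1: μ_1 ≠ μ_2 (Welch's two-sample t-test, two-sided).
t = (x̄_1 − x̄_2)/√(s_1²/n_1 + s_2²/n_2) = (347.6 − 337.5)/√(85.68²/23 + 30.51²/27) = 0.537
Welch–Satterthwaite df ≈ 26.75
Two-sided p-value ≈ 0.5957
Since p ≈ 0.5957 > α = 0.05, fail to reject H0; the evidence is not statistically significant.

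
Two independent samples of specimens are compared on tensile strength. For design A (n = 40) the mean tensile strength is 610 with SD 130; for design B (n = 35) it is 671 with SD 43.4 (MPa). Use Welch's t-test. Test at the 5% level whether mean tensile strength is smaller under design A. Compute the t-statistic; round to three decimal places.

Let group 1 = design A, group 2 = design B. H0: μ_1 = μ_2; H1: μ_1 < μ_2 (Welch's two-sample t-test, left-tailed).
t = (x̄_1 − x̄_2)/√(s_1²/n_1 + s_2²/n_2) = (610 − 671)/√(130²/40 + 43.4²/35) = -2.795
Welch–Satterthwaite df ≈ 48.66
p-value = P(T ≤ -2.795) ≈ 0.0037
Since p ≈ 0.0037 < α = 0.05, reject H0; the evidence is statistically significant.

-2.795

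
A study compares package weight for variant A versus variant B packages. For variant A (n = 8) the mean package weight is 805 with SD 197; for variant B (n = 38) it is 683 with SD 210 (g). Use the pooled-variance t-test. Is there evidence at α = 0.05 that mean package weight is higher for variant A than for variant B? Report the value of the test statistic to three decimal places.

Let group 1 = variant A, group 2 = variant B. H0: μ_1 = μ_2; H1: μ_1 > μ_2 (two-sample pooled-variance t-test, right-tailed).
s_p² = [(8−1)·197² + (38−1)·210²]/(8+38−2) = 43258.2
t = (805 − 683)/√[43258.2·(1/8 + 1/38)] = 1.508
df = n₁ + n₂ − 2 = 44
p-value = P(T ≥ 1.508) ≈ 0.069
Since p ≈ 0.069 > α = 0.05, fail to reject H0; the evidence is not statistically significant.

1.508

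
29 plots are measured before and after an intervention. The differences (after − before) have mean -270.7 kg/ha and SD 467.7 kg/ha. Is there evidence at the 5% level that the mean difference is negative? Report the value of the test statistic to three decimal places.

H0: μ_d = 0; H1: μ_d < 0 (paired t-test on the differences, left-tailed).
t = d̄/(s_d/√n) = -270.7/(467.7/√29) = -3.117
df = n − 1 = 28
p-value = P(T ≤ -3.117) ≈ 0.002
Since p ≈ 0.002 < α = 0.05, reject H0; the data support H1.

-3.117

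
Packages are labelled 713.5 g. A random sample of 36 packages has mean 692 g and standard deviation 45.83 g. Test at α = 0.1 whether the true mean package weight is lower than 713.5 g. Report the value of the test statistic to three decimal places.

H0: μ = 713.5; H1: μ < 713.5 (one-sample t-test, left-tailed).
t = (x̄ − μ₀)/(s/√n) = (692 − 713.5)/(45.83/√36) = -2.815
df = n − 1 = 35
p-value = P(T ≤ -2.815) ≈ 0.0040
Since p ≈ 0.0040 < α = 0.1, reject H0; the data support H1.

-2.815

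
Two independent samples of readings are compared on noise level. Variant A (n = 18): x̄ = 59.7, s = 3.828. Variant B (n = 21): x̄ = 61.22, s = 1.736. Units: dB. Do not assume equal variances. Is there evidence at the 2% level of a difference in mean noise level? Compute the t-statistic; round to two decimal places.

-1.55

Let group 1 = variant A, group 2 = variant B. H0: μ_1 = μ_2; H1: μ_1 ≠ μ_2 (Welch's two-sample t-test, two-sided).
t = (x̄_1 − x̄_2)/√(s_1²/n_1 + s_2²/n_2) = (59.7 − 61.22)/√(3.828²/18 + 1.736²/21) = -1.55
Welch–Satterthwaite df ≈ 22.92
Two-sided p-value ≈ 0.1341
Since p ≈ 0.1341 > α = 0.02, fail to reject H0; the data do not provide sufficient evidence against H0.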